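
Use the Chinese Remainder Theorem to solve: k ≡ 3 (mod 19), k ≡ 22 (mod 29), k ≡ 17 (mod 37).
16001

Using the Chinese Remainder Theorem:
M = product of moduli = 20387
For equation 1: M_1 = 1073, 1073 ≡ 9 (mod 19), inverse of 1073 mod 19 is 17 (check: 9 × 17 = 153 ≡ 1 (mod 19))
For equation 2: M_2 = 703, 703 ≡ 7 (mod 29), inverse of 703 mod 29 is 25 (check: 7 × 25 = 175 ≡ 1 (mod 29))
For equation 3: M_3 = 551, 551 ≡ 33 (mod 37), inverse of 551 mod 37 is 9 (check: 33 × 9 = 297 ≡ 1 (mod 37))
Combine: k ≡ Σ r_i×M_i×(M_i⁻¹ mod m_i) = 3×1073×17 + 22×703×25 + 17×551×9 = 54723 + 386650 + 84303 = 525676
525676 mod 20387 = 16001
k ≡ 16001 (mod 20387)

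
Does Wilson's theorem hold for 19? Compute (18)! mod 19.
(18)! mod 19 = 18. Since this equals -1 (mod 19), Wilson confirms 19 is prime.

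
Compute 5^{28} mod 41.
18

Using successive squaring:
Binary expansion of 28: 11100
Powers of 5 mod 41 (each is the square of the previous):
  5^1 ≡ 5 (mod 41)
  5^2 ≡ 5² = 25 ≡ 25 (mod 41)
  5^4 ≡ 25² = 625 ≡ 10 (mod 41)
  5^8 ≡ 10² = 100 ≡ 18 (mod 41)
  5^16 ≡ 18² = 324 ≡ 37 (mod 41)
28 = 16 + 8 + 4, so 5^28 = 5^16 × 5^8 × 5^4 ≡ 37 × 18 × 10 (mod 41)
Multiplying step by step:
  37 × 18 = 666 ≡ 10 (mod 41)
  10 × 10 = 100 ≡ 18 (mod 41)
Result: 5^28 ≡ 18 (mod 41)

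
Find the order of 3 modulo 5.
Powers of 3 mod 5: 3^1≡3, 3^2≡4, 3^3≡2, 3^4≡1. Order = 4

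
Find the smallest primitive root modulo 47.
p - 1 = 46 has prime divisors 2, 23. h is a primitive root mod 47 iff h^(46/q) ≢ 1 (mod 47) for each such q.
h = 2: 2^23 ≡ 1, 2^2 ≡ 4 (mod 47); 2^23 ≡ 1, so not a primitive root.
h = 3: 3^23 ≡ 1, 3^2 ≡ 9 (mod 47); 3^23 ≡ 1, so not a primitive root.
h = 4: 4^23 ≡ 1, 4^2 ≡ 16 (mod 47); 4^23 ≡ 1, so not a primitive root.
h = 5: 5^23 ≡ 46, 5^2 ≡ 25 (mod 47); none is 1, so 5 has order 46 and is a primitive root.
The smallest primitive root mod 47 is g = 5.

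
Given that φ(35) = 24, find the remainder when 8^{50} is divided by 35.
By Euler: 8^{24} ≡ 1 (mod 35) since gcd(8, 35) = 1. 50 = 2×24 + 2. So 8^{50} ≡ 8^{2} ≡ 29 (mod 35)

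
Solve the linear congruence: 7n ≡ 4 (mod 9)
7

Since gcd(7, 9) = 1 divides 4, a solution exists.
Multiply both sides by the inverse of 7 mod 9:
  7^(-1) mod 9 = 4
  x ≡ 4 × 4 ≡ 16 ≡ 7 (mod 9)
Verification: 7 × 7 = 49 = 5 × 9 + 4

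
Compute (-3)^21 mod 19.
Using Fermat: (-3)^{18} ≡ 1 (mod 19). 21 ≡ 3 (mod 18). So (-3)^{21} ≡ (-3)^{3} ≡ 11 (mod 19)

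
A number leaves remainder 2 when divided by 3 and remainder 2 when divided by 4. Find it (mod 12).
M = 3 × 4 = 12. M₁ = 4, y₁ ≡ 1 (mod 3). M₂ = 3, y₂ ≡ 3 (mod 4). m = 2×4×1 + 2×3×3 ≡ 2 (mod 12)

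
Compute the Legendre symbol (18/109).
(18/109) = 18^{54} mod 109 = -1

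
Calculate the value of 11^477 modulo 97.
Using Fermat: 11^{96} ≡ 1 (mod 97). 477 ≡ 93 (mod 96). So 11^{477} ≡ 11^{93} ≡ 79 (mod 97)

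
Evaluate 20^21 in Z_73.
Using repeated squaring. 21 = 16 + 4 + 1 (binary 10101). Repeated squaring mod 73: 20^1 ≡ 20; 20^2 ≡ 20² = 400 ≡ 35; 20^4 ≡ 35² = 1225 ≡ 57; 20^8 ≡ 57² = 3249 ≡ 37; 20^16 ≡ 37² = 1369 ≡ 55. Multiply: 20^21 = 20^16 × 20^4 × 20^1 ≡ 55 × 57 × 20 (mod 73): 55 × 57 = 3135 ≡ 69; 69 × 20 = 1380 ≡ 66. So 20^21 ≡ 66 (mod 73).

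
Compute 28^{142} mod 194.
12

Using successive squaring:
Binary expansion of 142: 10001110
Powers of 28 mod 194 (each is the square of the previous):
  28^1 ≡ 28 (mod 194)
  28^2 ≡ 28² = 784 ≡ 8 (mod 194)
  28^4 ≡ 8² = 64 ≡ 64 (mod 194)
  28^8 ≡ 64² = 4096 ≡ 22 (mod 194)
  28^16 ≡ 22² = 484 ≡ 96 (mod 194)
  28^32 ≡ 96² = 9216 ≡ 98 (mod 194)
  28^64 ≡ 98² = 9604 ≡ 98 (mod 194)
  28^128 ≡ 98² = 9604 ≡ 98 (mod 194)
142 = 128 + 8 + 4 + 2, so 28^142 = 28^128 × 28^8 × 28^4 × 28^2 ≡ 98 × 22 × 64 × 8 (mod 194)
Multiplying step by step:
  98 × 22 = 2156 ≡ 22 (mod 194)
  22 × 64 = 1408 ≡ 50 (mod 194)
  50 × 8 = 400 ≡ 12 (mod 194)
Result: 28^142 ≡ 12 (mod 194)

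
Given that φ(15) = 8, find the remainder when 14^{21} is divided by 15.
By Euler: 14^{8} ≡ 1 (mod 15) since gcd(14, 15) = 1. 21 = 2×8 + 5. So 14^{21} ≡ 14^{5} ≡ 14 (mod 15)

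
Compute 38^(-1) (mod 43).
38^(-1) ≡ 17 (mod 43). Verification: 38 × 17 = 646 ≡ 1 (mod 43)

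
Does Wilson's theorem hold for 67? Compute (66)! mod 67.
(66)! mod 67 = 66. Since this equals -1 (mod 67), Wilson confirms 67 is prime.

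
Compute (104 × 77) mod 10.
8

(104 × 77) = 8008
8008 mod 10 = 8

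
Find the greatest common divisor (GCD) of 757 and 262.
1

Using the Euclidean algorithm:
757 = 2 × 262 + 233
262 = 1 × 233 + 29
233 = 8 × 29 + 1
29 = 29 × 1 + 0

GCD(757, 262) = 1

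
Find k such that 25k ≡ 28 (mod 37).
10

Since gcd(25, 37) = 1 divides 28, a solution exists.
Multiply both sides by the inverse of 25 mod 37:
  25^(-1) mod 37 = 3
  x ≡ 3 × 28 ≡ 84 ≡ 10 (mod 37)
Verification: 25 × 10 = 250 = 6 × 37 + 28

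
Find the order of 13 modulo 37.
Powers of 13 mod 37: 13^1≡13, 13^2≡21, 13^3≡14, 13^4≡34, 13^5≡35, 13^6≡11, 13^7≡32, 13^8≡9, 13^9≡6, 13^10≡4, 13^11≡15, 13^12≡10, 13^13≡19, 13^14≡25, 13^15≡29, 13^16≡7, 13^17≡17, 13^18≡36, 13^19≡24, 13^20≡16, 13^21≡23, 13^22≡3, 13^23≡2, 13^24≡26, 13^25≡5, 13^26≡28, 13^27≡31, 13^28≡33, 13^29≡22, 13^30≡27, 13^31≡18, 13^32≡12, 13^33≡8, 13^34≡30, 13^35≡20, 13^36≡1. Order = 36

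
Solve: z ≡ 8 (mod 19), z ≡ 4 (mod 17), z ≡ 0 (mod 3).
M = 19 × 17 × 3 = 969. M₁ = 51, y₁ ≡ 3 (mod 19). M₂ = 57, y₂ ≡ 3 (mod 17). M₃ = 323, y₃ ≡ 2 (mod 3). z = 8×51×3 + 4×57×3 + 0×323×2 ≡ 939 (mod 969)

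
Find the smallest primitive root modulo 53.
2

A primitive root g modulo p has order p-1 = 52
Prime divisors of 52: [2, 13]
g is a primitive root iff g^(52/q) ≢ 1 (mod 53) for each prime divisor q
Testing small values:
  g = 2: 2^26 ≡ 52, 2^4 ≡ 16 (mod 53) → none is 1, primitive root!
The smallest primitive root is 2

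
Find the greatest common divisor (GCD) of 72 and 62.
2

Using the Euclidean algorithm:
72 = 1 × 62 + 10
62 = 6 × 10 + 2
10 = 5 × 2 + 0

GCD(72, 62) = 2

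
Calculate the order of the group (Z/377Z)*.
336

Prime factorization: 377 = 13 × 29
Using the formula φ(n) = n × Π(1 - 1/p) for each prime factor p:
φ(377) = 377 × (1 - 1/13) × (1 - 1/29)
φ(377) = 336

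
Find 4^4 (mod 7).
4 = 4 (binary 100). Repeated squaring mod 7: 4^1 ≡ 4; 4^2 ≡ 4² = 16 ≡ 2; 4^4 ≡ 2² = 4 ≡ 4. So 4^4 ≡ 4 (mod 7).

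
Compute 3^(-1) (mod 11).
3^(-1) ≡ 4 (mod 11). Verification: 3 × 4 = 12 ≡ 1 (mod 11)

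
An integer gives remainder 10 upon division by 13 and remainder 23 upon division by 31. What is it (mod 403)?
M = 13 × 31 = 403. M₁ = 31, y₁ ≡ 8 (mod 13). M₂ = 13, y₂ ≡ 12 (mod 31). m = 10×31×8 + 23×13×12 ≡ 23 (mod 403). The smallest positive such number is 23.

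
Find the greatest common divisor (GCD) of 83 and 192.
1

Using the Euclidean algorithm:
83 = 0 × 192 + 83
192 = 2 × 83 + 26
83 = 3 × 26 + 5
26 = 5 × 5 + 1
5 = 5 × 1 + 0

GCD(83, 192) = 1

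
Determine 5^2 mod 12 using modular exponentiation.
2 = 2 (binary 10). Repeated squaring mod 12: 5^1 ≡ 5; 5^2 ≡ 5² = 25 ≡ 1. So 5^2 ≡ 1 (mod 12).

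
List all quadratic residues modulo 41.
QRs mod 41: {1, 2, 4, 5, 8, 9, 10, 16, 18, 20, 21, 23, 25, 31, 32, 33, 36, 37, 39, 40}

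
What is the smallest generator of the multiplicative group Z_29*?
p - 1 = 28 has prime divisors 2, 7. h is a primitive root mod 29 iff h^(28/q) ≢ 1 (mod 29) for each such q.
h = 2: 2^14 ≡ 28, 2^4 ≡ 16 (mod 29); none is 1, so 2 has order 28 and is a primitive root.
The smallest primitive root mod 29 is g = 2.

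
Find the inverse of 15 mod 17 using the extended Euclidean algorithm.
Extended GCD: 15(8) + 17(-7) = 1. So 15^(-1) ≡ 8 ≡ 8 (mod 17). Verify: 15 × 8 = 120 ≡ 1 (mod 17)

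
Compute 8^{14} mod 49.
1

Using successive squaring:
Binary expansion of 14: 1110
Powers of 8 mod 49 (each is the square of the previous):
  8^1 ≡ 8 (mod 49)
  8^2 ≡ 8² = 64 ≡ 15 (mod 49)
  8^4 ≡ 15² = 225 ≡ 29 (mod 49)
  8^8 ≡ 29² = 841 ≡ 8 (mod 49)
14 = 8 + 4 + 2, so 8^14 = 8^8 × 8^4 × 8^2 ≡ 8 × 29 × 15 (mod 49)
Multiplying step by step:
  8 × 29 = 232 ≡ 36 (mod 49)
  36 × 15 = 540 ≡ 1 (mod 49)
Result: 8^14 ≡ 1 (mod 49)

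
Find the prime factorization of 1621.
1621

Divide by primes starting from smallest:
1621 ÷ 1621 = 1

1621 = 1621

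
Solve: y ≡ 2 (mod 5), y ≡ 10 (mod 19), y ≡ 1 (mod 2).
M = 5 × 19 × 2 = 190. M₁ = 38, y₁ ≡ 2 (mod 5). M₂ = 10, y₂ ≡ 2 (mod 19). M₃ = 95, y₃ ≡ 1 (mod 2). y = 2×38×2 + 10×10×2 + 1×95×1 ≡ 67 (mod 190)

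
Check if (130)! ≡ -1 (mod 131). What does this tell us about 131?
(130)! mod 131 = 130. Since this equals -1 (mod 131), Wilson confirms 131 is prime.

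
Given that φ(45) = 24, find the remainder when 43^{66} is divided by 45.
By Euler: 43^{24} ≡ 1 (mod 45) since gcd(43, 45) = 1. 66 = 2×24 + 18. So 43^{66} ≡ 43^{18} ≡ 19 (mod 45)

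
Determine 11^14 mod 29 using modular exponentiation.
Using repeated squaring. 14 = 8 + 4 + 2 (binary 1110). Repeated squaring mod 29: 11^1 ≡ 11; 11^2 ≡ 11² = 121 ≡ 5; 11^4 ≡ 5² = 25 ≡ 25; 11^8 ≡ 25² = 625 ≡ 16. Multiply: 11^14 = 11^8 × 11^4 × 11^2 ≡ 16 × 25 × 5 (mod 29): 16 × 25 = 400 ≡ 23; 23 × 5 = 115 ≡ 28. So 11^14 ≡ 28 (mod 29).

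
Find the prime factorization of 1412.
2^2 × 353

Divide by primes starting from smallest:
1412 ÷ 2 = 706
706 ÷ 2 = 353
353 ÷ 353 = 1

1412 = 2^2 × 353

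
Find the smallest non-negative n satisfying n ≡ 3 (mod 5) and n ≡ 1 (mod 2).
M = 5 × 2 = 10. M₁ = 2, y₁ ≡ 3 (mod 5). M₂ = 5, y₂ ≡ 1 (mod 2). n = 3×2×3 + 1×5×1 ≡ 3 (mod 10)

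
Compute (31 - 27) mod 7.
4

(31 - 27) = 4
4 mod 7 = 4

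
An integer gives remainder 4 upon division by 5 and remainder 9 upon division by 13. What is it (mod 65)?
M = 5 × 13 = 65. M₁ = 13, y₁ ≡ 2 (mod 5). M₂ = 5, y₂ ≡ 8 (mod 13). x = 4×13×2 + 9×5×8 ≡ 9 (mod 65). The smallest positive such number is 9.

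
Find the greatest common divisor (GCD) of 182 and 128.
2

Using the Euclidean algorithm:
182 = 1 × 128 + 54
128 = 2 × 54 + 20
54 = 2 × 20 + 14
20 = 1 × 14 + 6
14 = 2 × 6 + 2
6 = 3 × 2 + 0

GCD(182, 128) = 2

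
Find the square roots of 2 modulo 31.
The square roots of 2 mod 31 are 8 and 23. Verify: 8² = 64 ≡ 2 (mod 31)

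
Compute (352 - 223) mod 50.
29

(352 - 223) = 129
129 mod 50 = 29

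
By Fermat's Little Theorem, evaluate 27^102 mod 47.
By Fermat: 27^{46} ≡ 1 (mod 47). 102 = 2×46 + 10. So 27^{102} ≡ 27^{10} ≡ 25 (mod 47)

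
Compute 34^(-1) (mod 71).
23

Using Extended Euclidean Algorithm:
gcd(34, 71) = 1
Bezout coefficients: 34 × 23 + 71 × -11 = 1
So 34 × 23 ≡ 1 (mod 71)
The inverse is 23 mod 71 = 23
Verification: 34 × 23 = 782 = 11 × 71 + 1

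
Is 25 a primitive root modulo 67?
No

To verify, check if 25^(66/q) ≢ 1 (mod 67) for each prime divisor q of 66
Divisors of 66 = 66: [1, 2, 3, 6, 11, 22, 33, 66]
  25^(66/11) = 25^6 ≡ 62 (mod 67)
  25^(66/2) = 25^33 ≡ 1 (mod 67)
  25^(66/3) = 25^22 ≡ 1 (mod 67)
Conclusion: 25 is not a primitive root modulo 67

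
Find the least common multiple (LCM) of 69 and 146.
10074

First find GCD(69, 146) using the Euclidean algorithm:
69 = 0 × 146 + 69
146 = 2 × 69 + 8
69 = 8 × 8 + 5
8 = 1 × 5 + 3
5 = 1 × 3 + 2
3 = 1 × 2 + 1
2 = 2 × 1 + 0
GCD(69, 146) = 1

LCM formula: LCM(a, b) = (a × b) / GCD(a, b)
LCM(69, 146) = (69 × 146) / 1
LCM(69, 146) = 10074 / 1
LCM(69, 146) = 10074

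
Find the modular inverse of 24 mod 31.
24^(-1) ≡ 22 (mod 31). Verification: 24 × 22 = 528 ≡ 1 (mod 31)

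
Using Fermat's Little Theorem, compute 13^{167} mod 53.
16

By Fermat's Little Theorem, a^(p-1) ≡ 1 (mod p) for prime p and gcd(a, p) = 1
Here p = 53, so 13^52 ≡ 1 (mod 53)
We can reduce the exponent: 167 mod 52 = 11
So 13^167 ≡ 13^11 (mod 53)
Computing: 13^11 mod 53 = 16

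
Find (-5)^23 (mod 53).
Using repeated squaring. (-5) ≡ 48 (mod 53). 23 = 16 + 4 + 2 + 1 (binary 10111). Repeated squaring mod 53: 48^1 ≡ 48; 48^2 ≡ 48² = 2304 ≡ 25; 48^4 ≡ 25² = 625 ≡ 42; 48^8 ≡ 42² = 1764 ≡ 15; 48^16 ≡ 15² = 225 ≡ 13. Multiply: (-5)^23 ≡ 48^16 × 48^4 × 48^2 × 48^1 ≡ 13 × 42 × 25 × 48 (mod 53): 13 × 42 = 546 ≡ 16; 16 × 25 = 400 ≡ 29; 29 × 48 = 1392 ≡ 14. So (-5)^23 ≡ 14 (mod 53).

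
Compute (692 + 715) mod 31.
12

(692 + 715) = 1407
1407 mod 31 = 12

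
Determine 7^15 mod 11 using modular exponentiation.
Using Fermat: 7^{10} ≡ 1 (mod 11). 15 ≡ 5 (mod 10). So 7^{15} ≡ 7^{5} ≡ 10 (mod 11)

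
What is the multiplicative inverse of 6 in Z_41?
7

Using Extended Euclidean Algorithm:
gcd(6, 41) = 1
Bezout coefficients: 6 × 7 + 41 × -1 = 1
So 6 × 7 ≡ 1 (mod 41)
The inverse is 7 mod 41 = 7
Verification: 6 × 7 = 42 = 1 × 41 + 1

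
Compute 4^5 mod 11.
5 = 4 + 1 (binary 101). Repeated squaring mod 11: 4^1 ≡ 4; 4^2 ≡ 4² = 16 ≡ 5; 4^4 ≡ 5² = 25 ≡ 3. Multiply: 4^5 = 4^4 × 4^1 ≡ 3 × 4 (mod 11): 3 × 4 = 12 ≡ 1. So 4^5 ≡ 1 (mod 11).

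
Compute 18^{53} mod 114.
18

Using successive squaring:
Binary expansion of 53: 110101
Powers of 18 mod 114 (each is the square of the previous):
  18^1 ≡ 18 (mod 114)
  18^2 ≡ 18² = 324 ≡ 96 (mod 114)
  18^4 ≡ 96² = 9216 ≡ 96 (mod 114)
  18^8 ≡ 96² = 9216 ≡ 96 (mod 114)
  18^16 ≡ 96² = 9216 ≡ 96 (mod 114)
  18^32 ≡ 96² = 9216 ≡ 96 (mod 114)
53 = 32 + 16 + 4 + 1, so 18^53 = 18^32 × 18^16 × 18^4 × 18^1 ≡ 96 × 96 × 96 × 18 (mod 114)
Multiplying step by step:
  96 × 96 = 9216 ≡ 96 (mod 114)
  96 × 96 = 9216 ≡ 96 (mod 114)
  96 × 18 = 1728 ≡ 18 (mod 114)
Result: 18^53 ≡ 18 (mod 114)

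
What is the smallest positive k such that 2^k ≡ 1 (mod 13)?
Powers of 2 mod 13: 2^1≡2, 2^2≡4, 2^3≡8, 2^4≡3, 2^5≡6, 2^6≡12, 2^7≡11, 2^8≡9, 2^9≡5, 2^10≡10, 2^11≡7, 2^12≡1. Order = 12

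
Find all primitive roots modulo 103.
Primitive roots mod 103: {5, 6, 11, 12, 20, 21, 35, 40, 43, 44, 45, 48, 51, 53, 54, 62, 65, 67, 70, 71, 74, 75, 77, 78, 84, 85, 86, 87, 88, 96, 99, 101}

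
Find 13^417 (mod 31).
Using Fermat: 13^{30} ≡ 1 (mod 31). 417 ≡ 27 (mod 30). So 13^{417} ≡ 13^{27} ≡ 23 (mod 31)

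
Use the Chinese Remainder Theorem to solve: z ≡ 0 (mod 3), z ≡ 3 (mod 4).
M = 3 × 4 = 12. M₁ = 4, y₁ ≡ 1 (mod 3). M₂ = 3, y₂ ≡ 3 (mod 4). z = 0×4×1 + 3×3×3 ≡ 3 (mod 12)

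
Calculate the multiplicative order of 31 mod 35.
Powers of 31 mod 35: 31^1≡31, 31^2≡16, 31^3≡6, 31^4≡11, 31^5≡26, 31^6≡1. Order = 6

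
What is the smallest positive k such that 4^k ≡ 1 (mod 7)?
Powers of 4 mod 7: 4^1≡4, 4^2≡2, 4^3≡1. Order = 3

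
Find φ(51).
32

Prime factorization: 51 = 3 × 17
Using the formula φ(n) = n × Π(1 - 1/p) for each prime factor p:
φ(51) = 51 × (1 - 1/3) × (1 - 1/17)
φ(51) = 32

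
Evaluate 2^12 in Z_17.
Using repeated squaring. 12 = 8 + 4 (binary 1100). Repeated squaring mod 17: 2^1 ≡ 2; 2^2 ≡ 2² = 4 ≡ 4; 2^4 ≡ 4² = 16 ≡ 16; 2^8 ≡ 16² = 256 ≡ 1. Multiply: 2^12 = 2^8 × 2^4 ≡ 1 × 16 (mod 17): 1 × 16 = 16 ≡ 16. So 2^12 ≡ 16 (mod 17).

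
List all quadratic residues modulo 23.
QRs mod 23: {1, 2, 3, 4, 6, 8, 9, 12, 13, 16, 18}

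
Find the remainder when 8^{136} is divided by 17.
By Fermat: 8^{16} ≡ 1 (mod 17). 136 = 8×16 + 8. So 8^{136} ≡ 8^{8} ≡ 1 (mod 17)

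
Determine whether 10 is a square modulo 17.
By Euler's criterion: 10^{8} ≡ 16 (mod 17). Since this equals -1 (≡ 16), 10 is not a QR.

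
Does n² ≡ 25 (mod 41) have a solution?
By Euler's criterion: 25^{20} ≡ 1 (mod 41). Since this equals 1, 25 is a QR.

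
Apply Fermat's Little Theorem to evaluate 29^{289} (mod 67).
29

By Fermat's Little Theorem, a^(p-1) ≡ 1 (mod p) for prime p and gcd(a, p) = 1
Here p = 67, so 29^66 ≡ 1 (mod 67)
We can reduce the exponent: 289 mod 66 = 25
So 29^289 ≡ 29^25 (mod 67)
Computing: 29^25 mod 67 = 29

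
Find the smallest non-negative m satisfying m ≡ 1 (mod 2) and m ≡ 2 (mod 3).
M = 2 × 3 = 6. M₁ = 3, y₁ ≡ 1 (mod 2). M₂ = 2, y₂ ≡ 2 (mod 3). m = 1×3×1 + 2×2×2 ≡ 5 (mod 6)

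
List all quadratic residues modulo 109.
QRs mod 109: {1, 3, 4, 5, 7, 9, 12, 15, 16, 20, 21, 22, 25, 26, 27, 28, 29, 31, 34, 35, 36, 38, 43, 45, 46, 48, 49, 60, 61, 63, 64, 66, 71, 73, 74, 75, 78, 80, 81, 82, 83, 84, 87, 88, 89, 93, 94, 97, 100, 102, 104, 105, 106, 108}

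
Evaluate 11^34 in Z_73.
Using repeated squaring. 34 = 32 + 2 (binary 100010). Repeated squaring mod 73: 11^1 ≡ 11; 11^2 ≡ 11² = 121 ≡ 48; 11^4 ≡ 48² = 2304 ≡ 41; 11^8 ≡ 41² = 1681 ≡ 2; 11^16 ≡ 2² = 4 ≡ 4; 11^32 ≡ 4² = 16 ≡ 16. Multiply: 11^34 = 11^32 × 11^2 ≡ 16 × 48 (mod 73): 16 × 48 = 768 ≡ 38. So 11^34 ≡ 38 (mod 73).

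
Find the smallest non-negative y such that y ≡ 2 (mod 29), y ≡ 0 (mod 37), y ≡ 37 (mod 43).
25493

Using the Chinese Remainder Theorem:
M = product of moduli = 46139
For equation 1: M_1 = 1591, 1591 ≡ 25 (mod 29), inverse of 1591 mod 29 is 7 (check: 25 × 7 = 175 ≡ 1 (mod 29))
For equation 2: M_2 = 1247, 1247 ≡ 26 (mod 37), inverse of 1247 mod 37 is 10 (check: 26 × 10 = 260 ≡ 1 (mod 37))
For equation 3: M_3 = 1073, 1073 ≡ 41 (mod 43), inverse of 1073 mod 43 is 21 (check: 41 × 21 = 861 ≡ 1 (mod 43))
Combine: y ≡ Σ r_i×M_i×(M_i⁻¹ mod m_i) = 2×1591×7 + 0×1247×10 + 37×1073×21 = 22274 + 0 + 833721 = 855995
855995 mod 46139 = 25493
y ≡ 25493 (mod 46139)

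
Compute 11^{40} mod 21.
4

Using successive squaring:
Binary expansion of 40: 101000
Powers of 11 mod 21 (each is the square of the previous):
  11^1 ≡ 11 (mod 21)
  11^2 ≡ 11² = 121 ≡ 16 (mod 21)
  11^4 ≡ 16² = 256 ≡ 4 (mod 21)
  11^8 ≡ 4² = 16 ≡ 16 (mod 21)
  11^16 ≡ 16² = 256 ≡ 4 (mod 21)
  11^32 ≡ 4² = 16 ≡ 16 (mod 21)
40 = 32 + 8, so 11^40 = 11^32 × 11^8 ≡ 16 × 16 (mod 21)
Multiplying step by step:
  16 × 16 = 256 ≡ 4 (mod 21)
Result: 11^40 ≡ 4 (mod 21)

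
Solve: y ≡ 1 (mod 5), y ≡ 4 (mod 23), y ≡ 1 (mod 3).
M = 5 × 23 × 3 = 345. M₁ = 69, y₁ ≡ 4 (mod 5). M₂ = 15, y₂ ≡ 20 (mod 23). M₃ = 115, y₃ ≡ 1 (mod 3). y = 1×69×4 + 4×15×20 + 1×115×1 ≡ 211 (mod 345)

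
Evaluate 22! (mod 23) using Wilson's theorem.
By Wilson's theorem, (22)! ≡ -1 ≡ 22 (mod 23)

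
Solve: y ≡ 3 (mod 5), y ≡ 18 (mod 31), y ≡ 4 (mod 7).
M = 5 × 31 × 7 = 1085. M₁ = 217, y₁ ≡ 3 (mod 5). M₂ = 35, y₂ ≡ 8 (mod 31). M₃ = 155, y₃ ≡ 1 (mod 7). y = 3×217×3 + 18×35×8 + 4×155×1 ≡ 18 (mod 1085)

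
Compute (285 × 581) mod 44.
13

(285 × 581) = 165585
165585 mod 44 = 13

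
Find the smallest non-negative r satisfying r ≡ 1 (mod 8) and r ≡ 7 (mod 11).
M = 8 × 11 = 88. M₁ = 11, y₁ ≡ 3 (mod 8). M₂ = 8, y₂ ≡ 7 (mod 11). r = 1×11×3 + 7×8×7 ≡ 73 (mod 88)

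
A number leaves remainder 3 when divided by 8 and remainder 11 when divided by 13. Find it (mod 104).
M = 8 × 13 = 104. M₁ = 13, y₁ ≡ 5 (mod 8). M₂ = 8, y₂ ≡ 5 (mod 13). m = 3×13×5 + 11×8×5 ≡ 11 (mod 104)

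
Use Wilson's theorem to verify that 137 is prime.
(136)! mod 137 = 136. Since this equals -1 (mod 137), Wilson confirms 137 is prime.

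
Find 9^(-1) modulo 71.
8

Using Extended Euclidean Algorithm:
gcd(9, 71) = 1
Bezout coefficients: 9 × 8 + 71 × -1 = 1
So 9 × 8 ≡ 1 (mod 71)
The inverse is 8 mod 71 = 8
Verification: 9 × 8 = 72 = 1 × 71 + 1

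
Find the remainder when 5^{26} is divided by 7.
By Fermat: 5^{6} ≡ 1 (mod 7). 26 = 4×6 + 2. So 5^{26} ≡ 5^{2} ≡ 4 (mod 7)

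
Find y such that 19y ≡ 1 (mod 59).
19^(-1) ≡ 28 (mod 59). Verification: 19 × 28 = 532 ≡ 1 (mod 59)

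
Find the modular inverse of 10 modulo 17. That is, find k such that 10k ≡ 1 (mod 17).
12

Using Extended Euclidean Algorithm:
gcd(10, 17) = 1
Bezout coefficients: 10 × -5 + 17 × 3 = 1
So 10 × -5 ≡ 1 (mod 17)
The inverse is -5 mod 17 = 12
Verification: 10 × 12 = 120 = 7 × 17 + 1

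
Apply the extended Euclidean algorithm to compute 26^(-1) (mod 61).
Extended GCD: 26(-7) + 61(3) = 1. So 26^(-1) ≡ 54 ≡ 54 (mod 61). Verify: 26 × 54 = 1404 ≡ 1 (mod 61)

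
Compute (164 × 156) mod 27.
15

(164 × 156) = 25584
25584 mod 27 = 15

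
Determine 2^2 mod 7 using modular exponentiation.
2 = 2 (binary 10). Repeated squaring mod 7: 2^1 ≡ 2; 2^2 ≡ 2² = 4 ≡ 4. So 2^2 ≡ 4 (mod 7).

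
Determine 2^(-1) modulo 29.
2^(-1) ≡ 15 (mod 29). Verification: 2 × 15 = 30 ≡ 1 (mod 29)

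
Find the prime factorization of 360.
2^3 × 3^2 × 5

Divide by primes starting from smallest:
360 ÷ 2 = 180
180 ÷ 2 = 90
90 ÷ 2 = 45
45 ÷ 3 = 15
15 ÷ 3 = 5
5 ÷ 5 = 1

360 = 2^3 × 3^2 × 5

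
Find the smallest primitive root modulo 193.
p - 1 = 192 has prime divisors 2, 3. h is a primitive root mod 193 iff h^(192/q) ≢ 1 (mod 193) for each such q.
h = 2: 2^96 ≡ 1, 2^64 ≡ 84 (mod 193); 2^96 ≡ 1, so not a primitive root.
h = 3: 3^96 ≡ 1, 3^64 ≡ 1 (mod 193); 3^96 ≡ 1, so not a primitive root.
h = 4: 4^96 ≡ 1, 4^64 ≡ 108 (mod 193); 4^96 ≡ 1, so not a primitive root.
h = 5: 5^96 ≡ 192, 5^64 ≡ 84 (mod 193); none is 1, so 5 has order 192 and is a primitive root.
The smallest primitive root mod 193 is g = 5.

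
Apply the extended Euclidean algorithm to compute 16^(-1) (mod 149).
Extended GCD: 16(28) + 149(-3) = 1. So 16^(-1) ≡ 28 ≡ 28 (mod 149). Verify: 16 × 28 = 448 ≡ 1 (mod 149)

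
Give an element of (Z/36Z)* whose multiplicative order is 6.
23 has order 6 mod 36 since 23^{6} ≡ 1 (mod 36) and no smaller power works.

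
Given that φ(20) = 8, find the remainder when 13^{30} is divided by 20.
By Euler: 13^{8} ≡ 1 (mod 20) since gcd(13, 20) = 1. 30 = 3×8 + 6. So 13^{30} ≡ 13^{6} ≡ 9 (mod 20)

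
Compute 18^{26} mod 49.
30

Using successive squaring:
Binary expansion of 26: 11010
Powers of 18 mod 49 (each is the square of the previous):
  18^1 ≡ 18 (mod 49)
  18^2 ≡ 18² = 324 ≡ 30 (mod 49)
  18^4 ≡ 30² = 900 ≡ 18 (mod 49)
  18^8 ≡ 18² = 324 ≡ 30 (mod 49)
  18^16 ≡ 30² = 900 ≡ 18 (mod 49)
26 = 16 + 8 + 2, so 18^26 = 18^16 × 18^8 × 18^2 ≡ 18 × 30 × 30 (mod 49)
Multiplying step by step:
  18 × 30 = 540 ≡ 1 (mod 49)
  1 × 30 = 30 ≡ 30 (mod 49)
Result: 18^26 ≡ 30 (mod 49)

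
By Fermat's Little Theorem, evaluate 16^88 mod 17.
By Fermat: 16^{16} ≡ 1 (mod 17). 88 = 5×16 + 8. So 16^{88} ≡ 16^{8} ≡ 1 (mod 17)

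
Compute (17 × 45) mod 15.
0

(17 × 45) = 765
765 mod 15 = 0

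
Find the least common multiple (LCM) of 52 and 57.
2964

First find GCD(52, 57) using the Euclidean algorithm:
52 = 0 × 57 + 52
57 = 1 × 52 + 5
52 = 10 × 5 + 2
5 = 2 × 2 + 1
2 = 2 × 1 + 0
GCD(52, 57) = 1

LCM formula: LCM(a, b) = (a × b) / GCD(a, b)
LCM(52, 57) = (52 × 57) / 1
LCM(52, 57) = 2964 / 1
LCM(52, 57) = 2964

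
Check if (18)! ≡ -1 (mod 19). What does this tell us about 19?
(18)! mod 19 = 18. Since this equals -1 (mod 19), Wilson confirms 19 is prime.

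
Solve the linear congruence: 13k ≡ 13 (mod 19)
1

Since gcd(13, 19) = 1 divides 13, a solution exists.
Multiply both sides by the inverse of 13 mod 19:
  13^(-1) mod 19 = 3
  x ≡ 3 × 13 ≡ 39 ≡ 1 (mod 19)
Verification: 13 × 1 = 13 = 0 × 19 + 13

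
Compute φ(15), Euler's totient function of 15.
8

Prime factorization: 15 = 3 × 5
Using the formula φ(n) = n × Π(1 - 1/p) for each prime factor p:
φ(15) = 15 × (1 - 1/3) × (1 - 1/5)
φ(15) = 8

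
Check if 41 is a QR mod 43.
By Euler's criterion: 41^{21} ≡ 1 (mod 43). Since this equals 1, 41 is a QR.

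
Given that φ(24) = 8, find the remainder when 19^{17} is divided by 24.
By Euler: 19^{8} ≡ 1 (mod 24) since gcd(19, 24) = 1. 17 = 2×8 + 1. So 19^{17} ≡ 19^{1} ≡ 19 (mod 24)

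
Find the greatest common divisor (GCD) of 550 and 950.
50

Using the Euclidean algorithm:
550 = 0 × 950 + 550
950 = 1 × 550 + 400
550 = 1 × 400 + 150
400 = 2 × 150 + 100
150 = 1 × 100 + 50
100 = 2 × 50 + 0

GCD(550, 950) = 50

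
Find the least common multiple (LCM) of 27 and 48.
432

First find GCD(27, 48) using the Euclidean algorithm:
27 = 0 × 48 + 27
48 = 1 × 27 + 21
27 = 1 × 21 + 6
21 = 3 × 6 + 3
6 = 2 × 3 + 0
GCD(27, 48) = 3

LCM formula: LCM(a, b) = (a × b) / GCD(a, b)
LCM(27, 48) = (27 × 48) / 3
LCM(27, 48) = 1296 / 3
LCM(27, 48) = 432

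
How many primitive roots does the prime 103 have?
Number of primitive roots mod 103 = φ(102) = 32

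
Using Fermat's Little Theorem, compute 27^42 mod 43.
By Fermat's Little Theorem, 27^{42} ≡ 1 (mod 43) since 43 is prime and gcd(27, 43) = 1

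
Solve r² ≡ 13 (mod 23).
The square roots of 13 mod 23 are 6 and 17. Verify: 6² = 36 ≡ 13 (mod 23)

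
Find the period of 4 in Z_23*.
Powers of 4 mod 23: 4^1≡4, 4^2≡16, 4^3≡18, 4^4≡3, 4^5≡12, 4^6≡2, 4^7≡8, 4^8≡9, 4^9≡13, 4^10≡6, 4^11≡1. Order = 11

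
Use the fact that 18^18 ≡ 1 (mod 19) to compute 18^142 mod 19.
By Fermat: 18^{18} ≡ 1 (mod 19). 142 = 7×18 + 16. So 18^{142} ≡ 18^{16} ≡ 1 (mod 19)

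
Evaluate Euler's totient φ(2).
1

Prime factorization: 2 = 2
Using the formula φ(n) = n × Π(1 - 1/p) for each prime factor p:
φ(2) = 2 × (1 - 1/2)
φ(2) = 1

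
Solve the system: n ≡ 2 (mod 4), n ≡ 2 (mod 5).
M = 4 × 5 = 20. M₁ = 5, y₁ ≡ 1 (mod 4). M₂ = 4, y₂ ≡ 4 (mod 5). n = 2×5×1 + 2×4×4 ≡ 2 (mod 20)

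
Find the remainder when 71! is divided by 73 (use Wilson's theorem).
(72)! = (71)! × (72) ≡ -1 (mod 73). So (71)! ≡ -1 × (72)^(-1) ≡ (-1)×(-1) = 1 (mod 73)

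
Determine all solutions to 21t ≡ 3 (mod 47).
27

Since gcd(21, 47) = 1 divides 3, a solution exists.
Multiply both sides by the inverse of 21 mod 47:
  21^(-1) mod 47 = 9
  x ≡ 9 × 3 ≡ 27 ≡ 27 (mod 47)
Verification: 21 × 27 = 567 = 12 × 47 + 3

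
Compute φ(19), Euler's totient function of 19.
18

Prime factorization: 19 = 19
Using the formula φ(n) = n × Π(1 - 1/p) for each prime factor p:
φ(19) = 19 × (1 - 1/19)
φ(19) = 18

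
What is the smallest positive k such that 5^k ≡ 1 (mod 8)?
Powers of 5 mod 8: 5^1≡5, 5^2≡1. Order = 2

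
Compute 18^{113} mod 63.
9

Using successive squaring:
Binary expansion of 113: 1110001
Powers of 18 mod 63 (each is the square of the previous):
  18^1 ≡ 18 (mod 63)
  18^2 ≡ 18² = 324 ≡ 9 (mod 63)
  18^4 ≡ 9² = 81 ≡ 18 (mod 63)
  18^8 ≡ 18² = 324 ≡ 9 (mod 63)
  18^16 ≡ 9² = 81 ≡ 18 (mod 63)
  18^32 ≡ 18² = 324 ≡ 9 (mod 63)
  18^64 ≡ 9² = 81 ≡ 18 (mod 63)
113 = 64 + 32 + 16 + 1, so 18^113 = 18^64 × 18^32 × 18^16 × 18^1 ≡ 18 × 9 × 18 × 18 (mod 63)
Multiplying step by step:
  18 × 9 = 162 ≡ 36 (mod 63)
  36 × 18 = 648 ≡ 18 (mod 63)
  18 × 18 = 324 ≡ 9 (mod 63)
Result: 18^113 ≡ 9 (mod 63)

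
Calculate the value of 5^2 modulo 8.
2 = 2 (binary 10). Repeated squaring mod 8: 5^1 ≡ 5; 5^2 ≡ 5² = 25 ≡ 1. So 5^2 ≡ 1 (mod 8).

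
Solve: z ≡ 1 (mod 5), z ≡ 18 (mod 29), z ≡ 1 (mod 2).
M = 5 × 29 × 2 = 290. M₁ = 58, y₁ ≡ 2 (mod 5). M₂ = 10, y₂ ≡ 3 (mod 29). M₃ = 145, y₃ ≡ 1 (mod 2). z = 1×58×2 + 18×10×3 + 1×145×1 ≡ 221 (mod 290)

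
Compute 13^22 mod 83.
Using repeated squaring. 22 = 16 + 4 + 2 (binary 10110). Repeated squaring mod 83: 13^1 ≡ 13; 13^2 ≡ 13² = 169 ≡ 3; 13^4 ≡ 3² = 9 ≡ 9; 13^8 ≡ 9² = 81 ≡ 81; 13^16 ≡ 81² = 6561 ≡ 4. Multiply: 13^22 = 13^16 × 13^4 × 13^2 ≡ 4 × 9 × 3 (mod 83): 4 × 9 = 36 ≡ 36; 36 × 3 = 108 ≡ 25. So 13^22 ≡ 25 (mod 83).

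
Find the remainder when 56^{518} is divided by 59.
By Fermat: 56^{58} ≡ 1 (mod 59). 518 = 8×58 + 54. So 56^{518} ≡ 56^{54} ≡ 51 (mod 59)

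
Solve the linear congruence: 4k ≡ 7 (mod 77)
21

Since gcd(4, 77) = 1 divides 7, a solution exists.
Multiply both sides by the inverse of 4 mod 77:
  4^(-1) mod 77 = 58
  x ≡ 58 × 7 ≡ 406 ≡ 21 (mod 77)
Verification: 4 × 21 = 84 = 1 × 77 + 7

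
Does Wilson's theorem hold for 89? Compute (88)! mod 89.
(88)! mod 89 = 88. Since this equals -1 (mod 89), Wilson confirms 89 is prime.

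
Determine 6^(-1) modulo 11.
6^(-1) ≡ 2 (mod 11). Verification: 6 × 2 = 12 ≡ 1 (mod 11)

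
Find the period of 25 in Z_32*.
Powers of 25 mod 32: 25^1≡25, 25^2≡17, 25^3≡9, 25^4≡1. Order = 4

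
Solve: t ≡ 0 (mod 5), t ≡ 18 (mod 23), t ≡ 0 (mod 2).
M = 5 × 23 × 2 = 230. M₁ = 46, y₁ ≡ 1 (mod 5). M₂ = 10, y₂ ≡ 7 (mod 23). M₃ = 115, y₃ ≡ 1 (mod 2). t = 0×46×1 + 18×10×7 + 0×115×1 ≡ 110 (mod 230)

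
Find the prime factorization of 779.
19 × 41

Divide by primes starting from smallest:
779 ÷ 19 = 41
41 ÷ 41 = 1

779 = 19 × 41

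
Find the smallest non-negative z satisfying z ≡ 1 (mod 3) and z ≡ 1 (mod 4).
M = 3 × 4 = 12. M₁ = 4, y₁ ≡ 1 (mod 3). M₂ = 3, y₂ ≡ 3 (mod 4). z = 1×4×1 + 1×3×3 ≡ 1 (mod 12)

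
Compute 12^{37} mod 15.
12

Using successive squaring:
Binary expansion of 37: 100101
Powers of 12 mod 15 (each is the square of the previous):
  12^1 ≡ 12 (mod 15)
  12^2 ≡ 12² = 144 ≡ 9 (mod 15)
  12^4 ≡ 9² = 81 ≡ 6 (mod 15)
  12^8 ≡ 6² = 36 ≡ 6 (mod 15)
  12^16 ≡ 6² = 36 ≡ 6 (mod 15)
  12^32 ≡ 6² = 36 ≡ 6 (mod 15)
37 = 32 + 4 + 1, so 12^37 = 12^32 × 12^4 × 12^1 ≡ 6 × 6 × 12 (mod 15)
Multiplying step by step:
  6 × 6 = 36 ≡ 6 (mod 15)
  6 × 12 = 72 ≡ 12 (mod 15)
Result: 12^37 ≡ 12 (mod 15)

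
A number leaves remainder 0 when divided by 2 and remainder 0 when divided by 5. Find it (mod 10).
M = 2 × 5 = 10. M₁ = 5, y₁ ≡ 1 (mod 2). M₂ = 2, y₂ ≡ 3 (mod 5). y = 0×5×1 + 0×2×3 ≡ 0 (mod 10)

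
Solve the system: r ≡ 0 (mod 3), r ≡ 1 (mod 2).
M = 3 × 2 = 6. M₁ = 2, y₁ ≡ 2 (mod 3). M₂ = 3, y₂ ≡ 1 (mod 2). r = 0×2×2 + 1×3×1 ≡ 3 (mod 6)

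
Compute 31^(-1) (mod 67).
13

Using Extended Euclidean Algorithm:
gcd(31, 67) = 1
Bezout coefficients: 31 × 13 + 67 × -6 = 1
So 31 × 13 ≡ 1 (mod 67)
The inverse is 13 mod 67 = 13
Verification: 31 × 13 = 403 = 6 × 67 + 1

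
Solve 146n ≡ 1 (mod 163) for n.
146^(-1) ≡ 115 (mod 163). Verification: 146 × 115 = 16790 ≡ 1 (mod 163)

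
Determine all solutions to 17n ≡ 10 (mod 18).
8

Since gcd(17, 18) = 1 divides 10, a solution exists.
Multiply both sides by the inverse of 17 mod 18:
  17^(-1) mod 18 = 17
  x ≡ 17 × 10 ≡ 170 ≡ 8 (mod 18)
Verification: 17 × 8 = 136 = 7 × 18 + 10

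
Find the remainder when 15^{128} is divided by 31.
By Fermat: 15^{30} ≡ 1 (mod 31). 128 = 4×30 + 8. So 15^{128} ≡ 15^{8} ≡ 4 (mod 31)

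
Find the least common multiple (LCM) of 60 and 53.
3180

First find GCD(60, 53) using the Euclidean algorithm:
60 = 1 × 53 + 7
53 = 7 × 7 + 4
7 = 1 × 4 + 3
4 = 1 × 3 + 1
3 = 3 × 1 + 0
GCD(60, 53) = 1

LCM formula: LCM(a, b) = (a × b) / GCD(a, b)
LCM(60, 53) = (60 × 53) / 1
LCM(60, 53) = 3180 / 1
LCM(60, 53) = 3180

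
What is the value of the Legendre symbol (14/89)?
(14/89) = 14^{44} mod 89 = -1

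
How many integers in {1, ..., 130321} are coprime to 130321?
123462

Prime factorization: 130321 = 19^4
Using the formula φ(n) = n × Π(1 - 1/p) for each prime factor p:
φ(130321) = 130321 × (1 - 1/19)
φ(130321) = 123462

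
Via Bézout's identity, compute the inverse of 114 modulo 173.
Extended GCD: 114(-44) + 173(29) = 1. So 114^(-1) ≡ 129 ≡ 129 (mod 173). Verify: 114 × 129 = 14706 ≡ 1 (mod 173)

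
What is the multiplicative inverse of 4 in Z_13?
4^(-1) ≡ 10 (mod 13). Verification: 4 × 10 = 40 ≡ 1 (mod 13)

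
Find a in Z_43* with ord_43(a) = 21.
9 has order 21 mod 43 since 9^{21} ≡ 1 (mod 43) and no smaller power works.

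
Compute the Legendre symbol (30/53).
(30/53) = 30^{26} mod 53 = -1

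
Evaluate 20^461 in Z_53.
Using Fermat: 20^{52} ≡ 1 (mod 53). 461 ≡ 45 (mod 52). So 20^{461} ≡ 20^{45} ≡ 48 (mod 53)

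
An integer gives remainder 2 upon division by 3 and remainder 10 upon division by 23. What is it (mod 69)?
M = 3 × 23 = 69. M₁ = 23, y₁ ≡ 2 (mod 3). M₂ = 3, y₂ ≡ 8 (mod 23). y = 2×23×2 + 10×3×8 ≡ 56 (mod 69). The smallest positive such number is 56.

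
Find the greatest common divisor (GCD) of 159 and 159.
159

Using the Euclidean algorithm:
159 = 1 × 159 + 0

GCD(159, 159) = 159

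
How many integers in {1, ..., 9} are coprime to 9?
6

Prime factorization: 9 = 3^2
Using the formula φ(n) = n × Π(1 - 1/p) for each prime factor p:
φ(9) = 9 × (1 - 1/3)
φ(9) = 6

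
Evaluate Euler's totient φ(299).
264

Prime factorization: 299 = 13 × 23
Using the formula φ(n) = n × Π(1 - 1/p) for each prime factor p:
φ(299) = 299 × (1 - 1/13) × (1 - 1/23)
φ(299) = 264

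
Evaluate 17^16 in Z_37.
Using repeated squaring. 16 = 16 (binary 10000). Repeated squaring mod 37: 17^1 ≡ 17; 17^2 ≡ 17² = 289 ≡ 30; 17^4 ≡ 30² = 900 ≡ 12; 17^8 ≡ 12² = 144 ≡ 33; 17^16 ≡ 33² = 1089 ≡ 16. So 17^16 ≡ 16 (mod 37).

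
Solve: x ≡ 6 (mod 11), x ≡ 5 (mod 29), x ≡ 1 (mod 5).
M = 11 × 29 × 5 = 1595. M₁ = 145, y₁ ≡ 6 (mod 11). M₂ = 55, y₂ ≡ 19 (mod 29). M₃ = 319, y₃ ≡ 4 (mod 5). x = 6×145×6 + 5×55×19 + 1×319×4 ≡ 556 (mod 1595)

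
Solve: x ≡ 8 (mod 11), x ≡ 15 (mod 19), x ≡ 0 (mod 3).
M = 11 × 19 × 3 = 627. M₁ = 57, y₁ ≡ 6 (mod 11). M₂ = 33, y₂ ≡ 15 (mod 19). M₃ = 209, y₃ ≡ 2 (mod 3). x = 8×57×6 + 15×33×15 + 0×209×2 ≡ 129 (mod 627)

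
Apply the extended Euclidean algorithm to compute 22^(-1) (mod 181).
Extended GCD: 22(-74) + 181(9) = 1. So 22^(-1) ≡ 107 ≡ 107 (mod 181). Verify: 22 × 107 = 2354 ≡ 1 (mod 181)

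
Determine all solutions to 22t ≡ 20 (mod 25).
10

Since gcd(22, 25) = 1 divides 20, a solution exists.
Multiply both sides by the inverse of 22 mod 25:
  22^(-1) mod 25 = 8
  x ≡ 8 × 20 ≡ 160 ≡ 10 (mod 25)
Verification: 22 × 10 = 220 = 8 × 25 + 20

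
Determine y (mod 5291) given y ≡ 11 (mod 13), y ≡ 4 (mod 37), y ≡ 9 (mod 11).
3001

Using the Chinese Remainder Theorem:
M = product of moduli = 5291
For equation 1: M_1 = 407, 407 ≡ 4 (mod 13), inverse of 407 mod 13 is 10 (check: 4 × 10 = 40 ≡ 1 (mod 13))
For equation 2: M_2 = 143, 143 ≡ 32 (mod 37), inverse of 143 mod 37 is 22 (check: 32 × 22 = 704 ≡ 1 (mod 37))
For equation 3: M_3 = 481, 481 ≡ 8 (mod 11), inverse of 481 mod 11 is 7 (check: 8 × 7 = 56 ≡ 1 (mod 11))
Combine: y ≡ Σ r_i×M_i×(M_i⁻¹ mod m_i) = 11×407×10 + 4×143×22 + 9×481×7 = 44770 + 12584 + 30303 = 87657
87657 mod 5291 = 3001
y ≡ 3001 (mod 5291)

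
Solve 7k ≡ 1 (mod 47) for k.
7^(-1) ≡ 27 (mod 47). Verification: 7 × 27 = 189 ≡ 1 (mod 47)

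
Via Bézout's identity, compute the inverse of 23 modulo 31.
Extended GCD: 23(-4) + 31(3) = 1. So 23^(-1) ≡ 27 ≡ 27 (mod 31). Verify: 23 × 27 = 621 ≡ 1 (mod 31)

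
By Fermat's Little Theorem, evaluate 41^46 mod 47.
By Fermat's Little Theorem, 41^{46} ≡ 1 (mod 47) since 47 is prime and gcd(41, 47) = 1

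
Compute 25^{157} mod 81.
70

Using successive squaring:
Binary expansion of 157: 10011101
Powers of 25 mod 81 (each is the square of the previous):
  25^1 ≡ 25 (mod 81)
  25^2 ≡ 25² = 625 ≡ 58 (mod 81)
  25^4 ≡ 58² = 3364 ≡ 43 (mod 81)
  25^8 ≡ 43² = 1849 ≡ 67 (mod 81)
  25^16 ≡ 67² = 4489 ≡ 34 (mod 81)
  25^32 ≡ 34² = 1156 ≡ 22 (mod 81)
  25^64 ≡ 22² = 484 ≡ 79 (mod 81)
  25^128 ≡ 79² = 6241 ≡ 4 (mod 81)
157 = 128 + 16 + 8 + 4 + 1, so 25^157 = 25^128 × 25^16 × 25^8 × 25^4 × 25^1 ≡ 4 × 34 × 67 × 43 × 25 (mod 81)
Multiplying step by step:
  4 × 34 = 136 ≡ 55 (mod 81)
  55 × 67 = 3685 ≡ 40 (mod 81)
  40 × 43 = 1720 ≡ 19 (mod 81)
  19 × 25 = 475 ≡ 70 (mod 81)
Result: 25^157 ≡ 70 (mod 81)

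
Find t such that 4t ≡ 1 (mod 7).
2

Since gcd(4, 7) = 1 divides 1, a solution exists.
Multiply both sides by the inverse of 4 mod 7:
  4^(-1) mod 7 = 2
  x ≡ 2 × 1 ≡ 2 ≡ 2 (mod 7)
Verification: 4 × 2 = 8 = 1 × 7 + 1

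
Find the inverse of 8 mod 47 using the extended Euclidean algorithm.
Extended GCD: 8(6) + 47(-1) = 1. So 8^(-1) ≡ 6 ≡ 6 (mod 47). Verify: 8 × 6 = 48 ≡ 1 (mod 47)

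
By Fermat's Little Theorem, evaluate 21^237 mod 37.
By Fermat: 21^{36} ≡ 1 (mod 37). 237 = 6×36 + 21. So 21^{237} ≡ 21^{21} ≡ 11 (mod 37)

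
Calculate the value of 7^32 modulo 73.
Using repeated squaring. 32 = 32 (binary 100000). Repeated squaring mod 73: 7^1 ≡ 7; 7^2 ≡ 7² = 49 ≡ 49; 7^4 ≡ 49² = 2401 ≡ 65; 7^8 ≡ 65² = 4225 ≡ 64; 7^16 ≡ 64² = 4096 ≡ 8; 7^32 ≡ 8² = 64 ≡ 64. So 7^32 ≡ 64 (mod 73).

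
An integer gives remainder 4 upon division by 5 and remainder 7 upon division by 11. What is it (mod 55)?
M = 5 × 11 = 55. M₁ = 11, y₁ ≡ 1 (mod 5). M₂ = 5, y₂ ≡ 9 (mod 11). t = 4×11×1 + 7×5×9 ≡ 29 (mod 55). The smallest positive such number is 29.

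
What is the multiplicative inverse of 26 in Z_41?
30

Using Extended Euclidean Algorithm:
gcd(26, 41) = 1
Bezout coefficients: 26 × -11 + 41 × 7 = 1
So 26 × -11 ≡ 1 (mod 41)
The inverse is -11 mod 41 = 30
Verification: 26 × 30 = 780 = 19 × 41 + 1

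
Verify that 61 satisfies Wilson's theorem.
(60)! mod 61 = 60. Since this equals -1 (mod 61), Wilson confirms 61 is prime.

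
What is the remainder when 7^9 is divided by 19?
9 = 8 + 1 (binary 1001). Repeated squaring mod 19: 7^1 ≡ 7; 7^2 ≡ 7² = 49 ≡ 11; 7^4 ≡ 11² = 121 ≡ 7; 7^8 ≡ 7² = 49 ≡ 11. Multiply: 7^9 = 7^8 × 7^1 ≡ 11 × 7 (mod 19): 11 × 7 = 77 ≡ 1. So 7^9 ≡ 1 (mod 19).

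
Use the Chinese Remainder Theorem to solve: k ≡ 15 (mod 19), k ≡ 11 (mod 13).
M = 19 × 13 = 247. M₁ = 13, y₁ ≡ 3 (mod 19). M₂ = 19, y₂ ≡ 11 (mod 13). k = 15×13×3 + 11×19×11 ≡ 167 (mod 247)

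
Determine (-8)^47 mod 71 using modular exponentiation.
Using repeated squaring. (-8) ≡ 63 (mod 71). 47 = 32 + 8 + 4 + 2 + 1 (binary 101111). Repeated squaring mod 71: 63^1 ≡ 63; 63^2 ≡ 63² = 3969 ≡ 64; 63^4 ≡ 64² = 4096 ≡ 49; 63^8 ≡ 49² = 2401 ≡ 58; 63^16 ≡ 58² = 3364 ≡ 27; 63^32 ≡ 27² = 729 ≡ 19. Multiply: (-8)^47 ≡ 63^32 × 63^8 × 63^4 × 63^2 × 63^1 ≡ 19 × 58 × 49 × 64 × 63 (mod 71): 19 × 58 = 1102 ≡ 37; 37 × 49 = 1813 ≡ 38; 38 × 64 = 2432 ≡ 18; 18 × 63 = 1134 ≡ 69. So (-8)^47 ≡ 69 (mod 71).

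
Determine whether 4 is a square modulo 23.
By Euler's criterion: 4^{11} ≡ 1 (mod 23). Since this equals 1, 4 is a QR.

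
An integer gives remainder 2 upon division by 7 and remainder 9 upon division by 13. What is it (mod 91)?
M = 7 × 13 = 91. M₁ = 13, y₁ ≡ 6 (mod 7). M₂ = 7, y₂ ≡ 2 (mod 13). m = 2×13×6 + 9×7×2 ≡ 9 (mod 91). The smallest positive such number is 9.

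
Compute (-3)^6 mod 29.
(-3) ≡ 26 (mod 29). 6 = 4 + 2 (binary 110). Repeated squaring mod 29: 26^1 ≡ 26; 26^2 ≡ 26² = 676 ≡ 9; 26^4 ≡ 9² = 81 ≡ 23. Multiply: (-3)^6 ≡ 26^4 × 26^2 ≡ 23 × 9 (mod 29): 23 × 9 = 207 ≡ 4. So (-3)^6 ≡ 4 (mod 29).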